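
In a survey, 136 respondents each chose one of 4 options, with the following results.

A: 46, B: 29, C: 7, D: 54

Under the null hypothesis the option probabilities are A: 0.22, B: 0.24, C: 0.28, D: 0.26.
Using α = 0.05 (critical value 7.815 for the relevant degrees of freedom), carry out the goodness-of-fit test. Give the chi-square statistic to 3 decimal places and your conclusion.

44.241; reject

Expected counts E_i = n·p_i: 136×0.22 = 29.92, 136×0.24 = 32.64, 136×0.28 = 38.08, 136×0.26 = 35.36.
cat         O        E   (O−E)²/E
A          46    29.92     8.6419
B          29    32.64     0.4059
C           7    38.08    25.3668
D          54    35.36     9.8261
Sum = 44.241
df = 3. Since 44.241 > 7.815, we reject H₀.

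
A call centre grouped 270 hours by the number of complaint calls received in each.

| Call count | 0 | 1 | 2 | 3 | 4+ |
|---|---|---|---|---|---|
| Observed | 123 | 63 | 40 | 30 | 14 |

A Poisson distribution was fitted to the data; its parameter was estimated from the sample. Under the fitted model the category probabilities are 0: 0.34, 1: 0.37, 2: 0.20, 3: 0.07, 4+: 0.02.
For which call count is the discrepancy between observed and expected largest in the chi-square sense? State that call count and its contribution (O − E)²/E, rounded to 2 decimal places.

4+, 13.70

Expected counts E_i = n·p_i: 270×0.34 = 91.8, 270×0.37 = 99.9, 270×0.20 = 54, 270×0.07 = 18.9, 270×0.02 = 5.4.
0: (123 − 91.8)²/91.8 = 973.44/91.8 = 10.604
1: (63 − 99.9)²/99.9 = 1361.61/99.9 = 13.630
2: (40 − 54)²/54 = 196/54 = 3.630
3: (30 − 18.9)²/18.9 = 123.21/18.9 = 6.519
4+: (14 − 5.4)²/5.4 = 73.96/5.4 = 13.696
The largest term is for 4+: 13.70.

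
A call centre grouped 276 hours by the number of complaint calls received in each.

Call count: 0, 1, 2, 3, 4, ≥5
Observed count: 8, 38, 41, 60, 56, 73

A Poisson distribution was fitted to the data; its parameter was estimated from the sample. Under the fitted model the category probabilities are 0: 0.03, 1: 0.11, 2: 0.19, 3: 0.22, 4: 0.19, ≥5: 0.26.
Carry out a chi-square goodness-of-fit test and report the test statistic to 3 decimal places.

4.699

Expected counts E_i = n·p_i: 276×0.03 = 8.28, 276×0.11 = 30.36, 276×0.19 = 52.44, 276×0.22 = 60.72, 276×0.19 = 52.44, 276×0.26 = 71.76.
cat         O        E   (O−E)²/E
0           8     8.28     0.0095
1          38    30.36     1.9226
2          41    52.44     2.4957
3          60    60.72     0.0085
4          56    52.44     0.2417
≥5         73    71.76     0.0214
Sum = 4.699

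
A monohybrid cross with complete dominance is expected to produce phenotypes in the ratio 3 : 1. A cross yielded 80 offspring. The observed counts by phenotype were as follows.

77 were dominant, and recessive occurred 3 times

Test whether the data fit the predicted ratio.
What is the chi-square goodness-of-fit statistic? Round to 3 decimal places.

Ratio total = 4. Expected counts: 80×3/4 = 60, 80×1/4 = 20.
cat            O        E   (O−E)²/E
dominant      77       60     4.8167
recessive      3       20    14.4500
Sum = 19.267

19.267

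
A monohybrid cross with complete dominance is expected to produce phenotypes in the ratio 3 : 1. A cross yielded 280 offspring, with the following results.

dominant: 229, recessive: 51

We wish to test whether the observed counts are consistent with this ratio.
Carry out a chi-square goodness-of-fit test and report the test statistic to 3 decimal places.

6.876

Ratio total = 4. Expected counts: 280×3/4 = 210, 280×1/4 = 70.
dominant: (229 − 210)²/210 = 361/210 = 1.7190
recessive: (51 − 70)²/70 = 361/70 = 5.1571
Sum = 6.876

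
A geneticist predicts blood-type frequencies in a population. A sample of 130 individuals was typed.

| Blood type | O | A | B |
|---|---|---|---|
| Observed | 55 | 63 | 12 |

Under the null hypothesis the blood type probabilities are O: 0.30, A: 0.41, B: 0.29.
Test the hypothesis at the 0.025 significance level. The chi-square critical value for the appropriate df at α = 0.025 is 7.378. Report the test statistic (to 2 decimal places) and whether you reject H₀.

25.85; reject

Expected counts E_i = n·p_i: 130×0.30 = 39, 130×0.41 = 53.3, 130×0.29 = 37.7.
χ² = (55−39)²/39 + (63−53.3)²/53.3 + (12−37.7)²/37.7
   = 6.564 + 1.765 + 17.520
Sum = 25.85
df = 2. Since 25.85 > 7.378, we reject H₀.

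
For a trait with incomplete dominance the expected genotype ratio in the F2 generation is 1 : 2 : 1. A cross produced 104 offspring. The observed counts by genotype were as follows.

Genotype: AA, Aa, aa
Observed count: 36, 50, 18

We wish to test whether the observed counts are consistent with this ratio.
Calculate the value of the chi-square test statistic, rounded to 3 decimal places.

6.385

Ratio total = 4. Expected counts: 104×1/4 = 26, 104×2/4 = 52, 104×1/4 = 26.
AA: (36 − 26)²/26 = 100/26 = 3.8462
Aa: (50 − 52)²/52 = 4/52 = 0.0769
aa: (18 − 26)²/26 = 64/26 = 2.4615
Sum = 6.385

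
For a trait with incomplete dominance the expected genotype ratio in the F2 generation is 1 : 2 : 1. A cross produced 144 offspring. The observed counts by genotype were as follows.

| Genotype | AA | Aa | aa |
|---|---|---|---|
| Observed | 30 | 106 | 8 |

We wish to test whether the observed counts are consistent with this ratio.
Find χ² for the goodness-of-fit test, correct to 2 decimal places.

Ratio total = 4. Expected counts: 144×1/4 = 36, 144×2/4 = 72, 144×1/4 = 36.
χ² = (30−36)²/36 + (106−72)²/72 + (8−36)²/36
   = 1.000 + 16.056 + 21.778
Sum = 38.83

38.83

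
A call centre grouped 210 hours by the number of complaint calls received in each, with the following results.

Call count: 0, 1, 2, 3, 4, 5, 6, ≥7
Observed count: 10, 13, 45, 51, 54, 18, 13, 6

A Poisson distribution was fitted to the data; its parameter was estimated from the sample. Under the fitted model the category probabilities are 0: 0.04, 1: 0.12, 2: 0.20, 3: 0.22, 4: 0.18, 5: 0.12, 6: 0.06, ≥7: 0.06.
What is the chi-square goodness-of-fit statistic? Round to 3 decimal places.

19.394

Expected counts E_i = n·p_i: 210×0.04 = 8.4, 210×0.12 = 25.2, 210×0.20 = 42, 210×0.22 = 46.2, 210×0.18 = 37.8, 210×0.12 = 25.2, 210×0.06 = 12.6, 210×0.06 = 12.6.
χ² = (10−8.4)²/8.4 + (13−25.2)²/25.2 + (45−42)²/42 + (51−46.2)²/46.2 + (54−37.8)²/37.8 + (18−25.2)²/25.2 + (13−12.6)²/12.6 + (6−12.6)²/12.6
   = 0.3048 + 5.9063 + 0.2143 + 0.4987 + 6.9429 + 2.0571 + 0.0127 + 3.4571
Sum = 19.394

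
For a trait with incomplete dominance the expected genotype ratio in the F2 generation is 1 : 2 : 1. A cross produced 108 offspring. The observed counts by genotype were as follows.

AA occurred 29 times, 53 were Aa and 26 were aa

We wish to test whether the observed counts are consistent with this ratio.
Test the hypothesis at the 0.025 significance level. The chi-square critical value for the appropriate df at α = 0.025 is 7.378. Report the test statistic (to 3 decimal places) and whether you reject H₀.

0.204; do not reject

Ratio total = 4. Expected counts: 108×1/4 = 27, 108×2/4 = 54, 108×1/4 = 27.
χ² = (29−27)²/27 + (53−54)²/54 + (26−27)²/27
   = 0.1481 + 0.0185 + 0.0370
Sum = 0.204
df = 2. Since 0.204 < 7.378, we do not reject H₀.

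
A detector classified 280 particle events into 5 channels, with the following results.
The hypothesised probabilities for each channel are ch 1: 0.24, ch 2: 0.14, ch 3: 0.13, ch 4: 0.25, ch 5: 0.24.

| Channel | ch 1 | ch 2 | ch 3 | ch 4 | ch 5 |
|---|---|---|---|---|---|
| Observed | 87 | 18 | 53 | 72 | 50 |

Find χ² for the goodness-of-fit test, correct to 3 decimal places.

Expected counts E_i = n·p_i: 280×0.24 = 67.2, 280×0.14 = 39.2, 280×0.13 = 36.4, 280×0.25 = 70, 280×0.24 = 67.2.
cat         O        E   (O−E)²/E
ch 1       87     67.2     5.8339
ch 2       18     39.2    11.4653
ch 3       53     36.4     7.5703
ch 4       72       70     0.0571
ch 5       50     67.2     4.4024
Sum = 29.329

29.329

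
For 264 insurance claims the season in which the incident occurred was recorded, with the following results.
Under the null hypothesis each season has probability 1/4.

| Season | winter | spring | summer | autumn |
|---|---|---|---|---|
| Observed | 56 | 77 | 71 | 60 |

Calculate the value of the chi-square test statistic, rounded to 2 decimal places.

4.27

Expected count for each of the 4 categories: 264/4 = 66.
winter: (56 − 66)²/66 = 100/66 = 1.515
spring: (77 − 66)²/66 = 121/66 = 1.833
summer: (71 − 66)²/66 = 25/66 = 0.379
autumn: (60 − 66)²/66 = 36/66 = 0.545
Sum = 4.27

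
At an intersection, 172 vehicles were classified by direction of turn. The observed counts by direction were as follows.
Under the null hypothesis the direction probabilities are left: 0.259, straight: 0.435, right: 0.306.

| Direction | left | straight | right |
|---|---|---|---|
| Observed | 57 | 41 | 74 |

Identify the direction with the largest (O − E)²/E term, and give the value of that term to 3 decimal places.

Expected counts E_i = n·p_i: 172×0.259 = 44.548, 172×0.435 = 74.82, 172×0.306 = 52.632.
χ² = (57−44.548)²/44.548 + (41−74.82)²/74.82 + (74−52.632)²/52.632
   = 3.4806 + 15.2873 + 8.6752
The largest term is for straight: 15.287.

straight, 15.287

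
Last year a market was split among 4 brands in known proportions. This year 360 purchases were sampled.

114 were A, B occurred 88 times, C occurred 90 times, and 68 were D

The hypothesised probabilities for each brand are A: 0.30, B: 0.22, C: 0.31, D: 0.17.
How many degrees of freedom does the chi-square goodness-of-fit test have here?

3

There are k = 4 categories and no parameters were estimated from the data, so df = 4 − 1 = 3.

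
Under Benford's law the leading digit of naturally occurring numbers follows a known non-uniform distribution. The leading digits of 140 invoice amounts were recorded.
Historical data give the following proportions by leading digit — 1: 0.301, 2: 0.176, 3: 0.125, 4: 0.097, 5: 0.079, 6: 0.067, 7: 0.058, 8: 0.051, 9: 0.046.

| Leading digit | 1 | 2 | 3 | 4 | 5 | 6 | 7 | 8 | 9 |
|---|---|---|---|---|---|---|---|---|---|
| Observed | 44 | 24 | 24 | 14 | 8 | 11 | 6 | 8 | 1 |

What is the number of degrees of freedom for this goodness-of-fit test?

There are k = 9 categories and no parameters were estimated from the data, so df = 9 − 1 = 8.

8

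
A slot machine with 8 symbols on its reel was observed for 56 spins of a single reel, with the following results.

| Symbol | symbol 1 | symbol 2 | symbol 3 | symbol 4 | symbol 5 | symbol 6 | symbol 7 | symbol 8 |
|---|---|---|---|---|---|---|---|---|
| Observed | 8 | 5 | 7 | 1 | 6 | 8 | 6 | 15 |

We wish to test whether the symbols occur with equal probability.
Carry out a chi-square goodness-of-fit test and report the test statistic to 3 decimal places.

15.429

Expected count for each of the 8 categories: 56/8 = 7.
symbol 1: (8 − 7)²/7 = 1/7 = 0.1429
symbol 2: (5 − 7)²/7 = 4/7 = 0.5714
symbol 3: (7 − 7)²/7 = 0/7 = 0.0000
symbol 4: (1 − 7)²/7 = 36/7 = 5.1429
symbol 5: (6 − 7)²/7 = 1/7 = 0.1429
symbol 6: (8 − 7)²/7 = 1/7 = 0.1429
symbol 7: (6 − 7)²/7 = 1/7 = 0.1429
symbol 8: (15 − 7)²/7 = 64/7 = 9.1429
Sum = 15.429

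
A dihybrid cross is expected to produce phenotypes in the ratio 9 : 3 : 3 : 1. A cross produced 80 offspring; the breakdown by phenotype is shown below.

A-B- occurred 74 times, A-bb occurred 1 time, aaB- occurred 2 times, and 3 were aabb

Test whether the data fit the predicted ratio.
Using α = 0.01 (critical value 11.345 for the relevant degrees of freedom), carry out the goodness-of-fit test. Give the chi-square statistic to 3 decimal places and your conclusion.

Ratio total = 16. Expected counts: 80×9/16 = 45, 80×3/16 = 15, 80×3/16 = 15, 80×1/16 = 5.
cat         O        E   (O−E)²/E
A-B-       74       45    18.6889
A-bb        1       15    13.0667
aaB-        2       15    11.2667
aabb        3        5     0.8000
Sum = 43.822
df = 3. Since 43.822 > 11.345, we reject H₀.

43.822; reject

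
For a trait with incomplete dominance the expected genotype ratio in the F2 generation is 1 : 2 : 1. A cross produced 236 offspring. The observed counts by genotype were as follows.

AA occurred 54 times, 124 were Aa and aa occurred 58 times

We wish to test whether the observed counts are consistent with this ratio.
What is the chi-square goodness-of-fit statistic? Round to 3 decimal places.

Ratio total = 4. Expected counts: 236×1/4 = 59, 236×2/4 = 118, 236×1/4 = 59.
AA: (54 − 59)²/59 = 25/59 = 0.4237
Aa: (124 − 118)²/118 = 36/118 = 0.3051
aa: (58 − 59)²/59 = 1/59 = 0.0169
Sum = 0.746

0.746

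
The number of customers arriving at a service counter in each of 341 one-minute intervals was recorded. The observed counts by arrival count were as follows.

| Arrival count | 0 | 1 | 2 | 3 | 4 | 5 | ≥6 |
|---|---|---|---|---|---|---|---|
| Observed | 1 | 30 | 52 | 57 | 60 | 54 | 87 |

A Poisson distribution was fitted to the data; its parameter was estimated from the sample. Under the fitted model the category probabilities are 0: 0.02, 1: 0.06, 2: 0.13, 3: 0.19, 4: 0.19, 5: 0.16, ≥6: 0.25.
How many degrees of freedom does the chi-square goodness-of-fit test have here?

5

There are k = 7 categories and 1 parameter estimated from the data, so df = 7 − 1 − 1 = 5.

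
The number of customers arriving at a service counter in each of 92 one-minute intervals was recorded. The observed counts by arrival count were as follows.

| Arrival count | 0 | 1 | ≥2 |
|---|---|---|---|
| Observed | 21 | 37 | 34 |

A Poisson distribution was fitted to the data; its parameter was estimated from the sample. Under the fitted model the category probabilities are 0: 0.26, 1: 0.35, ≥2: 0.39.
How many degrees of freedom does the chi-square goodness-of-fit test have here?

There are k = 3 categories and 1 parameter estimated from the data, so df = 3 − 1 − 1 = 1.

1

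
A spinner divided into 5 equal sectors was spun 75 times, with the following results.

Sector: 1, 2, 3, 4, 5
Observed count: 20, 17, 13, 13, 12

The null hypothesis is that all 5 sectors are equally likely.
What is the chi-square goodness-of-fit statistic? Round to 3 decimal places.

Expected count for each of the 5 categories: 75/5 = 15.
cat         O        E   (O−E)²/E
1          20       15     1.6667
2          17       15     0.2667
3          13       15     0.2667
4          13       15     0.2667
5          12       15     0.6000
Sum = 3.067

3.067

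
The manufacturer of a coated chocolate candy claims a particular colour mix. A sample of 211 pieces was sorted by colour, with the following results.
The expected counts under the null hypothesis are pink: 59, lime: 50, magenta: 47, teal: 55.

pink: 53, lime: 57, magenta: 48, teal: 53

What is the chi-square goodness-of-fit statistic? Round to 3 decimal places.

χ² = (53−59)²/59 + (57−50)²/50 + (48−47)²/47 + (53−55)²/55
   = 0.6102 + 0.9800 + 0.0213 + 0.0727
Sum = 1.684

1.684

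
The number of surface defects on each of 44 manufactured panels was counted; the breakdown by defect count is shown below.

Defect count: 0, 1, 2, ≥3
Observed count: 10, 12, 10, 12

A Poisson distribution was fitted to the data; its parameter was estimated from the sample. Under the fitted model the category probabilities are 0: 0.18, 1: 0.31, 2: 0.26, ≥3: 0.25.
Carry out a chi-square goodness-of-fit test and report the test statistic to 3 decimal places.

1.016

Expected counts E_i = n·p_i: 44×0.18 = 7.92, 44×0.31 = 13.64, 44×0.26 = 11.44, 44×0.25 = 11.
0: (10 − 7.92)²/7.92 = 4.3264/7.92 = 0.5463
1: (12 − 13.64)²/13.64 = 2.6896/13.64 = 0.1972
2: (10 − 11.44)²/11.44 = 2.0736/11.44 = 0.1813
≥3: (12 − 11)²/11 = 1/11 = 0.0909
Sum = 1.016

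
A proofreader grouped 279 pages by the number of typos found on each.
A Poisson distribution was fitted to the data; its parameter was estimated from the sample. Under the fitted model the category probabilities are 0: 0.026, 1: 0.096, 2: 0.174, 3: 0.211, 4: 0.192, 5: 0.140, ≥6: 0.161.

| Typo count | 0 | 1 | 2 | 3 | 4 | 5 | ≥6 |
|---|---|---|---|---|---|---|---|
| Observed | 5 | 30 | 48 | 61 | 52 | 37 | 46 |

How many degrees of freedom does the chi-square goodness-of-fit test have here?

There are k = 7 categories and 1 parameter estimated from the data, so df = 7 − 1 − 1 = 5.

5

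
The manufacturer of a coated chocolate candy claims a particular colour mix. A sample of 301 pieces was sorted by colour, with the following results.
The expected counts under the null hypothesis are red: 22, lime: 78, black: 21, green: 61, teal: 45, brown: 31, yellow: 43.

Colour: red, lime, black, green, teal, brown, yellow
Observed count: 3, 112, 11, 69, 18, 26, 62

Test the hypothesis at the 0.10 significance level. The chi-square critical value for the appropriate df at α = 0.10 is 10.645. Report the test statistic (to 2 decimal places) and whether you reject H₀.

χ² = (3−22)²/22 + (112−78)²/78 + (11−21)²/21 + (69−61)²/61 + (18−45)²/45 + (26−31)²/31 + (62−43)²/43
   = 16.409 + 14.821 + 4.762 + 1.049 + 16.200 + 0.806 + 8.395
Sum = 62.44
df = 6. Since 62.44 > 10.645, we reject H₀.

62.44; reject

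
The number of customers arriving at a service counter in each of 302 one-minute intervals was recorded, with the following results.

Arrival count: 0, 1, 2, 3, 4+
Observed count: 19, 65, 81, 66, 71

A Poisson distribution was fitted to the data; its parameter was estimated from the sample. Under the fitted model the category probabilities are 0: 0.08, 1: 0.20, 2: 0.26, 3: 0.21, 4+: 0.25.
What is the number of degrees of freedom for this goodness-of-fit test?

3

There are k = 5 categories and 1 parameter estimated from the data, so df = 5 − 1 − 1 = 3.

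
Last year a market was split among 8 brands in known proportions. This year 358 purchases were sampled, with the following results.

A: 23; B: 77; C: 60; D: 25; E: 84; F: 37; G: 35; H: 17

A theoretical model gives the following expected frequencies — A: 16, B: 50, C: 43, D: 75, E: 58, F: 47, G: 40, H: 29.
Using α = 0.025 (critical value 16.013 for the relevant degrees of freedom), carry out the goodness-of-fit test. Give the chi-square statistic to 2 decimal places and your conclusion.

77.07; reject

χ² = (23−16)²/16 + (77−50)²/50 + (60−43)²/43 + (25−75)²/75 + (84−58)²/58 + (37−47)²/47 + (35−40)²/40 + (17−29)²/29
   = 3.063 + 14.580 + 6.721 + 33.333 + 11.655 + 2.128 + 0.625 + 4.966
Sum = 77.07
df = 7. Since 77.07 > 16.013, we reject H₀.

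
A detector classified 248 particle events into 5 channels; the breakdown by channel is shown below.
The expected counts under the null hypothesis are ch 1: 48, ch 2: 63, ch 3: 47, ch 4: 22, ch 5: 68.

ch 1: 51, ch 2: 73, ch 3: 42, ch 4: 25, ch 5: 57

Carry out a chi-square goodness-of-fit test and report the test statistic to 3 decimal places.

χ² = (51−48)²/48 + (73−63)²/63 + (42−47)²/47 + (25−22)²/22 + (57−68)²/68
   = 0.1875 + 1.5873 + 0.5319 + 0.4091 + 1.7794
Sum = 4.495

4.495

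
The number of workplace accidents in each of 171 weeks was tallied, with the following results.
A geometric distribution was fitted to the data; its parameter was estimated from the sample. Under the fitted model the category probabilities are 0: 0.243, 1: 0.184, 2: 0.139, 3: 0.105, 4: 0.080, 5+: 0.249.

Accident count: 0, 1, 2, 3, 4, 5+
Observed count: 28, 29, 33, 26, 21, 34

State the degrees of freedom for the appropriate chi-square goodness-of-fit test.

4

There are k = 6 categories and 1 parameter estimated from the data, so df = 6 − 1 − 1 = 4.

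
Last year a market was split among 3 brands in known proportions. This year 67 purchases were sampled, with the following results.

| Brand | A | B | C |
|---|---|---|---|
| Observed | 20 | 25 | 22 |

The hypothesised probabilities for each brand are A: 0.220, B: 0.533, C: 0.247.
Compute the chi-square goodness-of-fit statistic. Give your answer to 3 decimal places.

Expected counts E_i = n·p_i: 67×0.220 = 14.74, 67×0.533 = 35.711, 67×0.247 = 16.549.
A: (20 − 14.74)²/14.74 = 27.6676/14.74 = 1.8770
B: (25 − 35.711)²/35.711 = 114.725521/35.711 = 3.2126
C: (22 − 16.549)²/16.549 = 29.713401/16.549 = 1.7955
Sum = 6.885

6.885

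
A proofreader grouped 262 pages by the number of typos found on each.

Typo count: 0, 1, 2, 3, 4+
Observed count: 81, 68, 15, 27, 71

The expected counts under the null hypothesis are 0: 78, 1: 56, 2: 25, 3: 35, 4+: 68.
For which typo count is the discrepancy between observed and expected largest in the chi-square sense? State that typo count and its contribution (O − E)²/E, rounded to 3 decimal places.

χ² = (81−78)²/78 + (68−56)²/56 + (15−25)²/25 + (27−35)²/35 + (71−68)²/68
   = 0.1154 + 2.5714 + 4.0000 + 1.8286 + 0.1324
The largest term is for 2: 4.000.

2, 4.000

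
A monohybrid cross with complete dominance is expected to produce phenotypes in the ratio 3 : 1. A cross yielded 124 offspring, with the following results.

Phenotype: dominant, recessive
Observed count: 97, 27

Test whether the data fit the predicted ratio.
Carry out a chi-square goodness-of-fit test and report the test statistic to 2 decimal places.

Ratio total = 4. Expected counts: 124×3/4 = 93, 124×1/4 = 31.
dominant: (97 − 93)²/93 = 16/93 = 0.172
recessive: (27 − 31)²/31 = 16/31 = 0.516
Sum = 0.69

0.69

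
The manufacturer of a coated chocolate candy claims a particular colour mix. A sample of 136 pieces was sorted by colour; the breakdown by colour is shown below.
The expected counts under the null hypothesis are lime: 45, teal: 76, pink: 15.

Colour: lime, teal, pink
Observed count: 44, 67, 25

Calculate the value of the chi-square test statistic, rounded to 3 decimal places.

7.755

χ² = (44−45)²/45 + (67−76)²/76 + (25−15)²/15
   = 0.0222 + 1.0658 + 6.6667
Sum = 7.755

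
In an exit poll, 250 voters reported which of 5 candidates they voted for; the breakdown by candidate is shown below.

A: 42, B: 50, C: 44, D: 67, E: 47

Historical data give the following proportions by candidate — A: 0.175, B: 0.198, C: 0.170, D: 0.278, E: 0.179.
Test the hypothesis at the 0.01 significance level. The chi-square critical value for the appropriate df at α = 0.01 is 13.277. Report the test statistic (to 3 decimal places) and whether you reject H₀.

0.331; do not reject

Expected counts E_i = n·p_i: 250×0.175 = 43.75, 250×0.198 = 49.5, 250×0.170 = 42.5, 250×0.278 = 69.5, 250×0.179 = 44.75.
A: (42 − 43.75)²/43.75 = 3.0625/43.75 = 0.0700
B: (50 − 49.5)²/49.5 = 0.25/49.5 = 0.0051
C: (44 − 42.5)²/42.5 = 2.25/42.5 = 0.0529
D: (67 − 69.5)²/69.5 = 6.25/69.5 = 0.0899
E: (47 − 44.75)²/44.75 = 5.0625/44.75 = 0.1131
Sum = 0.331
df = 4. Since 0.331 < 13.277, we do not reject H₀.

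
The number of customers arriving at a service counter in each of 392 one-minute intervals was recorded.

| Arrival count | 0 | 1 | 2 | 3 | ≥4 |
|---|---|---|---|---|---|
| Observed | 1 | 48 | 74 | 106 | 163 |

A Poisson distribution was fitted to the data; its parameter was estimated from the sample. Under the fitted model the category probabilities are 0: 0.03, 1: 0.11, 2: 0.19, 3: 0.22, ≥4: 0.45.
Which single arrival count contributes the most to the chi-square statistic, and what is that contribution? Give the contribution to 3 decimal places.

Expected counts E_i = n·p_i: 392×0.03 = 11.76, 392×0.11 = 43.12, 392×0.19 = 74.48, 392×0.22 = 86.24, 392×0.45 = 176.4.
χ² = (1−11.76)²/11.76 + (48−43.12)²/43.12 + (74−74.48)²/74.48 + (106−86.24)²/86.24 + (163−176.4)²/176.4
   = 9.8450 + 0.5523 + 0.0031 + 4.5276 + 1.0179
The largest term is for 0: 9.845.

0, 9.845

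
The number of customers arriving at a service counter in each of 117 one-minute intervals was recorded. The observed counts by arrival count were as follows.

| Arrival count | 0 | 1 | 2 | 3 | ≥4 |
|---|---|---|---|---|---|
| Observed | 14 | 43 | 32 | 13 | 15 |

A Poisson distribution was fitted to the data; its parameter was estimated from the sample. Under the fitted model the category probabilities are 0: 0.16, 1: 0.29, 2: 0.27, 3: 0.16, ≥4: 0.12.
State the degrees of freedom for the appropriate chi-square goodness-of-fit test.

There are k = 5 categories and 1 parameter estimated from the data, so df = 5 − 1 − 1 = 3.

3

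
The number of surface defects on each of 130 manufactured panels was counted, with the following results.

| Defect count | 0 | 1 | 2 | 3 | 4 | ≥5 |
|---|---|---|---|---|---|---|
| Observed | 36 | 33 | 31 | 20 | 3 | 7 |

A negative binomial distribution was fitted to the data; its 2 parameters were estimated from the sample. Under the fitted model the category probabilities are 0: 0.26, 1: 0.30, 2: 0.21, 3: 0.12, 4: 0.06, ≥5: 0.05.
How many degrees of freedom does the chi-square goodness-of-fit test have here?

There are k = 6 categories and 2 parameters estimated from the data, so df = 6 − 1 − 2 = 3.

3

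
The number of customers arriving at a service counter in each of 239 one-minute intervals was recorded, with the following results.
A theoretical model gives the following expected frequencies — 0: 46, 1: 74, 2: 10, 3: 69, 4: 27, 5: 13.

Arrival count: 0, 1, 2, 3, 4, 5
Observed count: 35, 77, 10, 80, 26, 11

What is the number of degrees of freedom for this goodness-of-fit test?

There are k = 6 categories and no parameters were estimated from the data, so df = 6 − 1 = 5.

5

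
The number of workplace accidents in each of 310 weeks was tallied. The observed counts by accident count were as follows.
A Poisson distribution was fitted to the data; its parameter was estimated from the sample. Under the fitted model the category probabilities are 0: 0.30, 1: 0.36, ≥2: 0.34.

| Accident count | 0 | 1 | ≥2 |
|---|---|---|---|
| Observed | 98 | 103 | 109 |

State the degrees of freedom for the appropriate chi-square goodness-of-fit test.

There are k = 3 categories and 1 parameter estimated from the data, so df = 3 − 1 − 1 = 1.

1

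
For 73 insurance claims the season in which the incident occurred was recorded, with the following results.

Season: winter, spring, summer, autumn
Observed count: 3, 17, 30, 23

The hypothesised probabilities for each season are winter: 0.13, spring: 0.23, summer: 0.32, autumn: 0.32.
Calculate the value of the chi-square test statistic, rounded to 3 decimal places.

Expected counts E_i = n·p_i: 73×0.13 = 9.49, 73×0.23 = 16.79, 73×0.32 = 23.36, 73×0.32 = 23.36.
winter: (3 − 9.49)²/9.49 = 42.1201/9.49 = 4.4384
spring: (17 − 16.79)²/16.79 = 0.0441/16.79 = 0.0026
summer: (30 − 23.36)²/23.36 = 44.0896/23.36 = 1.8874
autumn: (23 − 23.36)²/23.36 = 0.1296/23.36 = 0.0055
Sum = 6.334

6.334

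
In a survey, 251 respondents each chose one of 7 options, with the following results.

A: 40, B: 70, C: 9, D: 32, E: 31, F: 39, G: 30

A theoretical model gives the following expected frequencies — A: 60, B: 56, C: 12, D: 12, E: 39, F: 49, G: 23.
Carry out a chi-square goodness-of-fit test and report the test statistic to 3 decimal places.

cat         O        E   (O−E)²/E
A          40       60     6.6667
B          70       56     3.5000
C           9       12     0.7500
D          32       12    33.3333
E          31       39     1.6410
F          39       49     2.0408
G          30       23     2.1304
Sum = 50.062

50.062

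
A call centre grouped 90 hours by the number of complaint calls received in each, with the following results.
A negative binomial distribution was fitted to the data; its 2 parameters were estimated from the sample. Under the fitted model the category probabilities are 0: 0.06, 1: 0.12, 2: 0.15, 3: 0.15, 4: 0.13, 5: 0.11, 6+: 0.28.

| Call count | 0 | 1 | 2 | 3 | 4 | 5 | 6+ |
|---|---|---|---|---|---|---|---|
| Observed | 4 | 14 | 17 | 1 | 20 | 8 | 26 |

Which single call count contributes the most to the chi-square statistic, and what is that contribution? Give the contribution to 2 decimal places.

Expected counts E_i = n·p_i: 90×0.06 = 5.4, 90×0.12 = 10.8, 90×0.15 = 13.5, 90×0.15 = 13.5, 90×0.13 = 11.7, 90×0.11 = 9.9, 90×0.28 = 25.2.
χ² = (4−5.4)²/5.4 + (14−10.8)²/10.8 + (17−13.5)²/13.5 + (1−13.5)²/13.5 + (20−11.7)²/11.7 + (8−9.9)²/9.9 + (26−25.2)²/25.2
   = 0.363 + 0.948 + 0.907 + 11.574 + 5.888 + 0.365 + 0.025
The largest term is for 3: 11.57.

3, 11.57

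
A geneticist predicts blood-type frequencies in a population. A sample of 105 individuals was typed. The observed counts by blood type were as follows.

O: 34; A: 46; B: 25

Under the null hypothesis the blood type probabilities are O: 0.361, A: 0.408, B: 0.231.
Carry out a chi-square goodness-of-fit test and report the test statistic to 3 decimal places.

Expected counts E_i = n·p_i: 105×0.361 = 37.905, 105×0.408 = 42.84, 105×0.231 = 24.255.
cat         O        E   (O−E)²/E
O          34   37.905     0.4023
A          46    42.84     0.2331
B          25   24.255     0.0229
Sum = 0.658

0.658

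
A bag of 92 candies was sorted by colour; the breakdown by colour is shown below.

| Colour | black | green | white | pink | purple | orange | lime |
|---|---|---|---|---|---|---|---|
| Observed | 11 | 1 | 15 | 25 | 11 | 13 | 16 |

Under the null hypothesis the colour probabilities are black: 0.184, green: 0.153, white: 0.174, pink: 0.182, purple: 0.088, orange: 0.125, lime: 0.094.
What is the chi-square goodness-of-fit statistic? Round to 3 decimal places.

25.845

Expected counts E_i = n·p_i: 92×0.184 = 16.928, 92×0.153 = 14.076, 92×0.174 = 16.008, 92×0.182 = 16.744, 92×0.088 = 8.096, 92×0.125 = 11.5, 92×0.094 = 8.648.
cat         O        E   (O−E)²/E
black      11   16.928     2.0759
green       1   14.076    12.1470
white      15   16.008     0.0635
pink       25   16.744     4.0708
purple     11    8.096     1.0417
orange     13     11.5     0.1957
lime       16    8.648     6.2502
Sum = 25.845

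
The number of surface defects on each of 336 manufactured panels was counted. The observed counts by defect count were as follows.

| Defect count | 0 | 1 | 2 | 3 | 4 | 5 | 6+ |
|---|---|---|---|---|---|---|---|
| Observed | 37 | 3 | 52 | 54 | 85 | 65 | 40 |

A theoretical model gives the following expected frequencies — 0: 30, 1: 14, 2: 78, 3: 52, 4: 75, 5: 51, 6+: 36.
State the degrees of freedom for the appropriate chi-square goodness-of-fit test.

There are k = 7 categories and no parameters were estimated from the data, so df = 7 − 1 = 6.

6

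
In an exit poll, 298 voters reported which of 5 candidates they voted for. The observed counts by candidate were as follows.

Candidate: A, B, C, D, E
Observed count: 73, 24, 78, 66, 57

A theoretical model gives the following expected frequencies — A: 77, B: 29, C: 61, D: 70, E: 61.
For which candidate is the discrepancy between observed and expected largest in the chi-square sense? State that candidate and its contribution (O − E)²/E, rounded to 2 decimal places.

χ² = (73−77)²/77 + (24−29)²/29 + (78−61)²/61 + (66−70)²/70 + (57−61)²/61
   = 0.208 + 0.862 + 4.738 + 0.229 + 0.262
The largest term is for C: 4.74.

C, 4.74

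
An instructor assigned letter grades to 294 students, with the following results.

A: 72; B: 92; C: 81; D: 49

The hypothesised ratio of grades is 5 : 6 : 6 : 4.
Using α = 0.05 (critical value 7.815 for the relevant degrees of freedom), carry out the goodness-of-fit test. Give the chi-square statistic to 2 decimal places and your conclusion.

Ratio total = 21. Expected counts: 294×5/21 = 70, 294×6/21 = 84, 294×6/21 = 84, 294×4/21 = 56.
A: (72 − 70)²/70 = 4/70 = 0.057
B: (92 − 84)²/84 = 64/84 = 0.762
C: (81 − 84)²/84 = 9/84 = 0.107
D: (49 − 56)²/56 = 49/56 = 0.875
Sum = 1.80
df = 3. Since 1.80 < 7.815, we do not reject H₀.

1.80; do not reject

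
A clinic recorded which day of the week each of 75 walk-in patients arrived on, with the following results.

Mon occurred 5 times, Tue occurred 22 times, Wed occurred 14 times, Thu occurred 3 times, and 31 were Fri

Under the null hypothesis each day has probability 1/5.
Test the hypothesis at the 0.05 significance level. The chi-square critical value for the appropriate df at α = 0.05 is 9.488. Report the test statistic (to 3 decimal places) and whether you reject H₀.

Under H₀ each category has probability 1/5, so each expected count is 75/5 = 15.
Mon: (5 − 15)²/15 = 100/15 = 6.6667
Tue: (22 − 15)²/15 = 49/15 = 3.2667
Wed: (14 − 15)²/15 = 1/15 = 0.0667
Thu: (3 − 15)²/15 = 144/15 = 9.6000
Fri: (31 − 15)²/15 = 256/15 = 17.0667
Sum = 36.667
df = 4. Since 36.667 > 9.488, we reject H₀.

36.667; reject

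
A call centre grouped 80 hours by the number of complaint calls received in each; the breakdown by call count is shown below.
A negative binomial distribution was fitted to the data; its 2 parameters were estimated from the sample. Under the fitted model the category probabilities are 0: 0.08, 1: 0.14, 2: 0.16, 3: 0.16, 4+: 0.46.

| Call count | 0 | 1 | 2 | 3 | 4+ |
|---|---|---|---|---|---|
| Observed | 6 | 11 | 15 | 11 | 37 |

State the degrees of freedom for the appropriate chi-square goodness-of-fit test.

2

There are k = 5 categories and 2 parameters estimated from the data, so df = 5 − 1 − 2 = 2.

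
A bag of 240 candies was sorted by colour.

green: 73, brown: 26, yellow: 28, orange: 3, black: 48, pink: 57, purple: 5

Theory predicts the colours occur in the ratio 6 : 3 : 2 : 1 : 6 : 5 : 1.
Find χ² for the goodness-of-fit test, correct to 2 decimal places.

17.33

Ratio total = 24. Expected counts: 240×6/24 = 60, 240×3/24 = 30, 240×2/24 = 20, 240×1/24 = 10, 240×6/24 = 60, 240×5/24 = 50, 240×1/24 = 10.
cat         O        E   (O−E)²/E
green      73       60      2.817
brown      26       30      0.533
yellow     28       20      3.200
orange      3       10      4.900
black      48       60      2.400
pink       57       50      0.980
purple      5       10      2.500
Sum = 17.33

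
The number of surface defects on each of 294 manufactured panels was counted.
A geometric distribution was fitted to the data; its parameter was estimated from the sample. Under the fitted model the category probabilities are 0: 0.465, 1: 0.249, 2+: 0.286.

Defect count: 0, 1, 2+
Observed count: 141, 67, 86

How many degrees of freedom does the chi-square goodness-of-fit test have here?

There are k = 3 categories and 1 parameter estimated from the data, so df = 3 − 1 − 1 = 1.

1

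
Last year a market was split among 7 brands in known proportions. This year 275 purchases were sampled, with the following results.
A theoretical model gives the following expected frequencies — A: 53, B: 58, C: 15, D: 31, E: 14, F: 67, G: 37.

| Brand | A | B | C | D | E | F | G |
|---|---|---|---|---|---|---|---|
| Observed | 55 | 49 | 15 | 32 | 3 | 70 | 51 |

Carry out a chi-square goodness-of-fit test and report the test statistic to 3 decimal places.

A: (55 − 53)²/53 = 4/53 = 0.0755
B: (49 − 58)²/58 = 81/58 = 1.3966
C: (15 − 15)²/15 = 0/15 = 0.0000
D: (32 − 31)²/31 = 1/31 = 0.0323
E: (3 − 14)²/14 = 121/14 = 8.6429
F: (70 − 67)²/67 = 9/67 = 0.1343
G: (51 − 37)²/37 = 196/37 = 5.2973
Sum = 15.579

15.579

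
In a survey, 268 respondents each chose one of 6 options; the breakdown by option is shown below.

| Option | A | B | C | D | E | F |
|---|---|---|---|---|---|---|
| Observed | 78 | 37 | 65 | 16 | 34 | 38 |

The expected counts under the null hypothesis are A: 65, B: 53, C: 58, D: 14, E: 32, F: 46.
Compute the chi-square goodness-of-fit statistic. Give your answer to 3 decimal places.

A: (78 − 65)²/65 = 169/65 = 2.6000
B: (37 − 53)²/53 = 256/53 = 4.8302
C: (65 − 58)²/58 = 49/58 = 0.8448
D: (16 − 14)²/14 = 4/14 = 0.2857
E: (34 − 32)²/32 = 4/32 = 0.1250
F: (38 − 46)²/46 = 64/46 = 1.3913
Sum = 10.077

10.077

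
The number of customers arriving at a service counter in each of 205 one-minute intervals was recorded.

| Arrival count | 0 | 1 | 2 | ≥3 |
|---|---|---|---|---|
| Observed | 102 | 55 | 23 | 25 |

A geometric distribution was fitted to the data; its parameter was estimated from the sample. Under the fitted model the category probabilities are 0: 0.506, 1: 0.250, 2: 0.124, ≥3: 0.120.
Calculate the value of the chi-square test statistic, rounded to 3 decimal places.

Expected counts E_i = n·p_i: 205×0.506 = 103.73, 205×0.250 = 51.25, 205×0.124 = 25.42, 205×0.120 = 24.6.
χ² = (102−103.73)²/103.73 + (55−51.25)²/51.25 + (23−25.42)²/25.42 + (25−24.6)²/24.6
   = 0.0289 + 0.2744 + 0.2304 + 0.0065
Sum = 0.540

0.540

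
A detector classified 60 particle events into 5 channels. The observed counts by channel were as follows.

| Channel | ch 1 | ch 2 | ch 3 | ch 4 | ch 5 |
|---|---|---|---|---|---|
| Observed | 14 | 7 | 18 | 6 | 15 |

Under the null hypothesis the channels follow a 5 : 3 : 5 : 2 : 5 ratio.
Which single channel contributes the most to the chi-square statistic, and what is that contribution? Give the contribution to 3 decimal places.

Ratio total = 20. Expected counts: 60×5/20 = 15, 60×3/20 = 9, 60×5/20 = 15, 60×2/20 = 6, 60×5/20 = 15.
χ² = (14−15)²/15 + (7−9)²/9 + (18−15)²/15 + (6−6)²/6 + (15−15)²/15
   = 0.0667 + 0.4444 + 0.6000 + 0.0000 + 0.0000
The largest term is for ch 3: 0.600.

ch 3, 0.600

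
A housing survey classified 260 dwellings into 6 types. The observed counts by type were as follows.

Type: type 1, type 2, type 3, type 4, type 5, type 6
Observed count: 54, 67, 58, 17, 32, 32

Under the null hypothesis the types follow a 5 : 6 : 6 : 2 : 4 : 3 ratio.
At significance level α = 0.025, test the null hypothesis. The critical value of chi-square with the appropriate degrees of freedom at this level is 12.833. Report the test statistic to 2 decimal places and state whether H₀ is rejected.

Ratio total = 26. Expected counts: 260×5/26 = 50, 260×6/26 = 60, 260×6/26 = 60, 260×2/26 = 20, 260×4/26 = 40, 260×3/26 = 30.
cat         O        E   (O−E)²/E
type 1     54       50      0.320
type 2     67       60      0.817
type 3     58       60      0.067
type 4     17       20      0.450
type 5     32       40      1.600
type 6     32       30      0.133
Sum = 3.39
df = 5. Since 3.39 < 12.833, we do not reject H₀.

3.39; do not reject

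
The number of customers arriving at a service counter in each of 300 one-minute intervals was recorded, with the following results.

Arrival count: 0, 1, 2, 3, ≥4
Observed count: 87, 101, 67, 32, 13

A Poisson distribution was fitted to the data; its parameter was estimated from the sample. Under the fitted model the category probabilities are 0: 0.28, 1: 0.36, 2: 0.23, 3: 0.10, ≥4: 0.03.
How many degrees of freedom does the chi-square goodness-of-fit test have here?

There are k = 5 categories and 1 parameter estimated from the data, so df = 5 − 1 − 1 = 3.

3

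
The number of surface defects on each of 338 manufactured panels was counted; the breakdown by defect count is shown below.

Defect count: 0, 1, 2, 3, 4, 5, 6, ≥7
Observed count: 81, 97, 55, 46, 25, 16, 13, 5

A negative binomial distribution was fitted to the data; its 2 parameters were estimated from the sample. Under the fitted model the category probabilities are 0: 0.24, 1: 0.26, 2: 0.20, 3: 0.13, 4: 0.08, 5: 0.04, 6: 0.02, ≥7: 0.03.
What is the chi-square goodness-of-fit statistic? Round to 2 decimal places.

Expected counts E_i = n·p_i: 338×0.24 = 81.12, 338×0.26 = 87.88, 338×0.20 = 67.6, 338×0.13 = 43.94, 338×0.08 = 27.04, 338×0.04 = 13.52, 338×0.02 = 6.76, 338×0.03 = 10.14.
0: (81 − 81.12)²/81.12 = 0.0144/81.12 = 0.000
1: (97 − 87.88)²/87.88 = 83.1744/87.88 = 0.946
2: (55 − 67.6)²/67.6 = 158.76/67.6 = 2.349
3: (46 − 43.94)²/43.94 = 4.2436/43.94 = 0.097
4: (25 − 27.04)²/27.04 = 4.1616/27.04 = 0.154
5: (16 − 13.52)²/13.52 = 6.1504/13.52 = 0.455
6: (13 − 6.76)²/6.76 = 38.9376/6.76 = 5.760
≥7: (5 − 10.14)²/10.14 = 26.4196/10.14 = 2.605
Sum = 12.37

12.37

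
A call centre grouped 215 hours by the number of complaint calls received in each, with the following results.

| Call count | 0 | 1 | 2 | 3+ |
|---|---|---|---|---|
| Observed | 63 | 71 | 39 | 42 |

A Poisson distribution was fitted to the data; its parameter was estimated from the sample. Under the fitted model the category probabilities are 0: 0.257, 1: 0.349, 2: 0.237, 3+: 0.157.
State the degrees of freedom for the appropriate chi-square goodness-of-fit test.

2

There are k = 4 categories and 1 parameter estimated from the data, so df = 4 − 1 − 1 = 2.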